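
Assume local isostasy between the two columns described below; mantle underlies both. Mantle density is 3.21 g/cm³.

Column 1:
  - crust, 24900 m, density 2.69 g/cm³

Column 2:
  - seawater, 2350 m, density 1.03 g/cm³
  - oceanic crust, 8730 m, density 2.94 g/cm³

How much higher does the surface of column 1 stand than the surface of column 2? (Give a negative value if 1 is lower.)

For any compensation level in the mantle, the mantle terms cancel and isostasy reduces to e = (Σt_1 − Σt_2) − (Σ(ρt)_1 − Σ(ρt)_2) / ρ_m.
Σt_1 = 24900 m; Σt_2 = 11080 m; Σ(ρt)_1 = 66981; Σ(ρt)_2 = 28086.7 (in m·g/cm³).
e = (24900 − 11080) − (66981 − 28086.7) / 3.21 = 1700 m.

1700 m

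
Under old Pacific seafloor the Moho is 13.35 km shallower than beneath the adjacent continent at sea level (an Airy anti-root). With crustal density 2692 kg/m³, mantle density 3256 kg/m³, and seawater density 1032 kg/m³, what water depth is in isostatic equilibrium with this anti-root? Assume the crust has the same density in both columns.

4.54 km

Replacing a thickness d of crust by seawater at the top must be balanced by replacing crust with mantle at the base: d (ρ_c − ρ_w) = a (ρ_m − ρ_c).
d = a (ρ_m − ρ_c)/(ρ_c − ρ_w) = 13.35 km × 564/1660 = 4.54 km.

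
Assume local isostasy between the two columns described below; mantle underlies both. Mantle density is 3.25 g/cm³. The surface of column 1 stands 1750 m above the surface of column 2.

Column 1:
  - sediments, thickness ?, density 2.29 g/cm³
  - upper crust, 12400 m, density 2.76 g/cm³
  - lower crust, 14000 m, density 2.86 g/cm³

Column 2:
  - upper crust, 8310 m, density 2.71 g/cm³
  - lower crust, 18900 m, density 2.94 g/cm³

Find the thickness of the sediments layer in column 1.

Take the compensation level at the base of the deeper column (depth z_c below the surface of column 1) and equate Σ ρ_i t_i down to z_c; mantle fills any gap and the z_c terms cancel.
Column 1: x×2.29 + 12400×2.76 + 14000×2.86 + (z_c − 26400 − x)×3.25
Column 2: 1750×0 + 8310×2.71 + 18900×2.94 + (z_c − 1750 − 27210)×3.25
The z_c×3.25 term appears on both sides and cancels. Collect the known terms of each column as K = Σ(ρt)_known − 3.25 × (depth of known layers): K_1 = 74264 − 3.25×26400 = −11536; K_2 = 78086.1 − 3.25×(1750 + 27210) = −16033.9.
Balance: K_1 − x×(3.25 − 2.29) = K_2, so x = (K_1 − K_2)/(3.25 − 2.29) = 4497.9/0.96 = 4690 m.

4690 m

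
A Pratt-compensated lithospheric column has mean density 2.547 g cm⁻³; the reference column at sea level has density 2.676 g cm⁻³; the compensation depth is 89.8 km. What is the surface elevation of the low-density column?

4.55 km

ρ_ref D = ρ (D + h) → h = D (ρ_ref − ρ)/ρ.
h = 89.8 km × (2.676 − 2.547)/2.547 = 4.55 km.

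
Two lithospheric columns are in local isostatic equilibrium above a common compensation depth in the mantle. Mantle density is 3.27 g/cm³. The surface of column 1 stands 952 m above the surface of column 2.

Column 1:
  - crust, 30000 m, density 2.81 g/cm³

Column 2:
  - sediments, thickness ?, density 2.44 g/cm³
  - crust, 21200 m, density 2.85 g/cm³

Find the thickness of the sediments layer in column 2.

Take the compensation level at the base of the deeper column (depth z_c below the surface of column 1) and equate Σ ρ_i t_i down to z_c; mantle fills any gap and the z_c terms cancel.
Column 1: 30000×2.81 + (z_c − 30000)×3.27
Column 2: 952×0 + x×2.44 + 21200×2.85 + (z_c − 952 − 21200 − x)×3.27
The z_c×3.27 term appears on both sides and cancels. Collect the known terms of each column as K = Σ(ρt)_known − 3.27 × (depth of known layers): K_1 = 84300 − 3.27×30000 = −13800; K_2 = 60420 − 3.27×(952 + 21200) = −12017.04.
Balance: K_1 = K_2 − x×(3.27 − 2.44), so x = (K_2 − K_1)/(3.27 − 2.44) = 1782.96/0.83 = 2150 m.

2150 m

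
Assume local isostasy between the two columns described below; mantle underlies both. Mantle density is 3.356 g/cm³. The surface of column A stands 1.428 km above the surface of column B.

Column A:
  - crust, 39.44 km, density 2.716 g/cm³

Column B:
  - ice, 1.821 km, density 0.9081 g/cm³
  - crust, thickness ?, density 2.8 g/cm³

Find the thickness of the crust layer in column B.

Take the compensation level at the base of the deeper column (depth z_c below the surface of column A) and equate Σ ρ_i t_i down to z_c; mantle fills any gap and the z_c terms cancel.
Column A: 39.44×2.716 + (z_c − 39.44)×3.356
Column B: 1.428×0 + 1.821×0.9081 + x×2.8 + (z_c − 1.428 − 1.821 − x)×3.356
The z_c×3.356 term appears on both sides and cancels. Collect the known terms of each column as K = Σ(ρt)_known − 3.356 × (depth of known layers): K_A = 107.11904 − 3.356×39.44 = −25.2416; K_B = 1.6536501 − 3.356×(1.428 + 1.821) = −9.2499939.
Balance: K_A = K_B − x×(3.356 − 2.8), so x = (K_B − K_A)/(3.356 − 2.8) = 15.9916/0.556 = 28.8 km.

28.8 km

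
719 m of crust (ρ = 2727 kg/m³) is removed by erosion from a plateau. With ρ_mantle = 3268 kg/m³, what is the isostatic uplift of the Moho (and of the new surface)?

600 m

Unloading: uplift u = e ρ_c/ρ_m = 719 m × 2727/3268 = 600 m.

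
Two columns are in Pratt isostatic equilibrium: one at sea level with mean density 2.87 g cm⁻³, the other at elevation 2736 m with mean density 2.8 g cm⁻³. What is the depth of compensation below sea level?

ρ_ref D = ρ (D + h) → D (ρ_ref − ρ) = ρ h.
D = ρ h/(ρ_ref − ρ) = 2.8 × 2736 m/(2.87 − 2.8) = 109000 m.

109000 m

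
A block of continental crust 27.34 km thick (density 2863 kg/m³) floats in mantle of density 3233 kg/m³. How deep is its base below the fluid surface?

24.2 km

Draft d = t ρ_obj/ρ_fluid = 27.34 km × 2863/3233 = 24.2 km.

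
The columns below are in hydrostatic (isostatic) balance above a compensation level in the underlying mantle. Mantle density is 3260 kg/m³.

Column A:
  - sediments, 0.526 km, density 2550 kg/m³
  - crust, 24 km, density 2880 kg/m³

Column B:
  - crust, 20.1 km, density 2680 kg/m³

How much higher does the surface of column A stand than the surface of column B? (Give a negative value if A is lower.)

For any compensation level in the mantle, the mantle terms cancel and isostasy reduces to e = (Σt_A − Σt_B) − (Σ(ρt)_A − Σ(ρt)_B) / ρ_m.
Σt_A = 24.526 km; Σt_B = 20.1 km; Σ(ρt)_A = 70461.3; Σ(ρt)_B = 53868 (in km·kg/m³).
e = (24.526 − 20.1) − (70461.3 − 53868) / 3260 = −0.664 km.

−0.664 km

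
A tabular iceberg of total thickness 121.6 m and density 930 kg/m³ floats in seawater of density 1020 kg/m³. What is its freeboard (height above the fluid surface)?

10.7 m

Floating equilibrium: submerged depth d = t ρ_obj/ρ_fluid = 121.6 m × 930/1020 = 110.9 m.
Freeboard = t − d = 121.6 m − 110.9 m = 10.7 m.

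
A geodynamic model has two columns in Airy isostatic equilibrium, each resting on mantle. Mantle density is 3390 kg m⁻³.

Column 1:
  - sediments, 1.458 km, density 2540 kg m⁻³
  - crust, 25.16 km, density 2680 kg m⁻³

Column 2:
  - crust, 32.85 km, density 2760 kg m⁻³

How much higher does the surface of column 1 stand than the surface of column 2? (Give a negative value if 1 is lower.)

−0.47 km

For any compensation level in the mantle, the mantle terms cancel and isostasy reduces to e = (Σt_1 − Σt_2) − (Σ(ρt)_1 − Σ(ρt)_2) / ρ_m.
Σt_1 = 26.618 km; Σt_2 = 32.85 km; Σ(ρt)_1 = 71132.12; Σ(ρt)_2 = 90666 (in km·kg m⁻³).
e = (26.618 − 32.85) − (71132.12 − 90666) / 3390 = −0.47 km.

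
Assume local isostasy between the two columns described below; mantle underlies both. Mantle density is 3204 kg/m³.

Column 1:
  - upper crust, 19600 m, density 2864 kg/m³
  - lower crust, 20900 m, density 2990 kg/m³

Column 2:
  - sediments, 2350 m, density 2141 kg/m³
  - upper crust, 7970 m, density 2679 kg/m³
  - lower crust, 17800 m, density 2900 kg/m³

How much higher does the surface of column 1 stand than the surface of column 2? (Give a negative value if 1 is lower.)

For any compensation level in the mantle, the mantle terms cancel and isostasy reduces to e = (Σt_1 − Σt_2) − (Σ(ρt)_1 − Σ(ρt)_2) / ρ_m.
Σt_1 = 40500 m; Σt_2 = 28120 m; Σ(ρt)_1 = 118625400; Σ(ρt)_2 = 78002980 (in m·kg/m³).
e = (40500 − 28120) − (118625400 − 78002980) / 3204 = −299 m.

−299 m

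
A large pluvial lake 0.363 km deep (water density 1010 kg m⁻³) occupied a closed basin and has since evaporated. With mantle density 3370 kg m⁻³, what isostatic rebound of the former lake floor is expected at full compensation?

0.109 km

u = d ρ_w/ρ_m = 0.363 km × 1010/3370 = 0.109 km.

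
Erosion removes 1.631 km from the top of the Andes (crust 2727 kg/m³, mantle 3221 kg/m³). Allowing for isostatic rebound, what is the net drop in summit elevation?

Rebound u = e ρ_c/ρ_m = 1.631 km × 2727/3221 = 1.381 km.
Net surface drop = e − u = 1.631 km − 1.381 km = e (ρ_m − ρ_c)/ρ_m = 0.25 km.

0.25 km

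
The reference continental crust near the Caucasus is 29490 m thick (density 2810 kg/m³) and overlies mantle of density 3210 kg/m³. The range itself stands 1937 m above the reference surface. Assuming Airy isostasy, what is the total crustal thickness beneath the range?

Root depth r = h ρ_c / (ρ_m − ρ_c) = 1937 m × 2810 / 400 = 13610 m.
Total thickness = T + h + r = 29490 m + 1937 m + 13610 m = 45000 m.

45000 m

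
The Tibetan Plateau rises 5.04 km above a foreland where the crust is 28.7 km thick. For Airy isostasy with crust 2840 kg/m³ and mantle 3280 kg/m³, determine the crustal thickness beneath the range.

66.3 km

Root depth r = h ρ_c / (ρ_m − ρ_c) = 5.04 km × 2840 / 440 = 32.53 km.
Total thickness = T + h + r = 28.7 km + 5.04 km + 32.53 km = 66.3 km.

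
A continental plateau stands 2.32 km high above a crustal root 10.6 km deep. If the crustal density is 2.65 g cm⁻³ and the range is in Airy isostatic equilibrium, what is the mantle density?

Airy balance: ρ_c h = (ρ_m − ρ_c) r → ρ_m = ρ_c (1 + h/r).
ρ_m = 2.65 × (1 + 2.32 km/10.6 km) = 3.23 g cm⁻³.

3.23 g cm⁻³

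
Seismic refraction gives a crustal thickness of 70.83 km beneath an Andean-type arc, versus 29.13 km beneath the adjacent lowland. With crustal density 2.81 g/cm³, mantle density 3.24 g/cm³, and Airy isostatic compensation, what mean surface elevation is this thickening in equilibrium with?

5.53 km

Excess crust Δ = 70.83 km − 29.13 km = 41.7 km, split between elevation h and root r with h + r = Δ.
Airy balance ρ_c h = (ρ_m − ρ_c) r gives r = h ρ_c/(ρ_m − ρ_c), so h (1 + ρ_c/(ρ_m − ρ_c)) = Δ, i.e. h = Δ (ρ_m − ρ_c)/ρ_m.
h = 41.7 km × 0.43/3.24 = 5.53 km.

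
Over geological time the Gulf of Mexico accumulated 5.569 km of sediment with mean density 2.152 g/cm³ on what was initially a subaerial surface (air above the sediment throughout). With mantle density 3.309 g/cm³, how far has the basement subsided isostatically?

3.62 km

Subaerial load: s = t ρ_sed / ρ_m = 5.569 km × 2.152/3.309 = 3.62 km.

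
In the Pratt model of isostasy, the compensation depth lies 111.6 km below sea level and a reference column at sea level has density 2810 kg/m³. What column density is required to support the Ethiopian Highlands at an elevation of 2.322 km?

Pratt balance: ρ_ref D = ρ (D + h).
ρ = ρ_ref D/(D + h) = 2810 × 111.6 km/(111.6 km + 2.322 km) = 2750 kg/m³.

2750 kg/m³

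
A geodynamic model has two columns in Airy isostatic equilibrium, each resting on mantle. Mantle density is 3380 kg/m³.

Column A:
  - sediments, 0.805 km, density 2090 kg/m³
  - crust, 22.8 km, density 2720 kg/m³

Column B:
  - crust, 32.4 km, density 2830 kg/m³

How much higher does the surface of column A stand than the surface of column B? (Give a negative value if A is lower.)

For any compensation level in the mantle, the mantle terms cancel and isostasy reduces to e = (Σt_A − Σt_B) − (Σ(ρt)_A − Σ(ρt)_B) / ρ_m.
Σt_A = 23.605 km; Σt_B = 32.4 km; Σ(ρt)_A = 63698.45; Σ(ρt)_B = 91692 (in km·kg/m³).
e = (23.605 − 32.4) − (63698.45 − 91692) / 3380 = −0.513 km.

−0.513 km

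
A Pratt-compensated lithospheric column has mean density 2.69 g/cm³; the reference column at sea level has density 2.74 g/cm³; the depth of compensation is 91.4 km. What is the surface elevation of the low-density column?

ρ_ref D = ρ (D + h) → h = D (ρ_ref − ρ)/ρ.
h = 91.4 km × (2.74 − 2.69)/2.69 = 1.7 km.

1.7 km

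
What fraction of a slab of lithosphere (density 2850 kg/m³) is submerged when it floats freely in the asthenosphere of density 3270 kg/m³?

87.2%

Submerged fraction = ρ_obj/ρ_fluid = 2850/3270 = 87.2%.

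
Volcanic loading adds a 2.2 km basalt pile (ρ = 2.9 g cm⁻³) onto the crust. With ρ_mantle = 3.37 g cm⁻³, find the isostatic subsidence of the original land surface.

1.89 km

Subaerial loading: s = t ρ_load / ρ_m.
s = 2.2 km × 2.9/3.37 = 1.89 km.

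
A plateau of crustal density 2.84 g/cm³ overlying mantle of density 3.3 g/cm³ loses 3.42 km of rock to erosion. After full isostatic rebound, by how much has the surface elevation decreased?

Rebound u = e ρ_c/ρ_m = 3.42 km × 2.84/3.3 = 2.943 km.
Net surface drop = e − u = 3.42 km − 2.943 km = e (ρ_m − ρ_c)/ρ_m = 0.477 km.

0.477 km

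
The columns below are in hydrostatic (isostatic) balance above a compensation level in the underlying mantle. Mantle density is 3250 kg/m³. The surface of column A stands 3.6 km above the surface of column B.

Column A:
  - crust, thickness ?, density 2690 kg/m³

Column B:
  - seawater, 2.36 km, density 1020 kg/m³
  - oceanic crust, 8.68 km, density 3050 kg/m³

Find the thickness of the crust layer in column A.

33.4 km

Take the compensation level at the base of the deeper column (depth z_c below the surface of column A) and equate Σ ρ_i t_i down to z_c; mantle fills any gap and the z_c terms cancel.
Column A: x×2690 + (z_c − 0 − x)×3250
Column B: 3.6×0 + 2.36×1020 + 8.68×3050 + (z_c − 3.6 − 11.04)×3250
The z_c×3250 term appears on both sides and cancels. Collect the known terms of each column as K = Σ(ρt)_known − 3250 × (depth of known layers): K_A = 0 − 3250×0 = 0; K_B = 28881.2 − 3250×(3.6 + 11.04) = −18698.8.
Balance: K_A − x×(3250 − 2690) = K_B, so x = (K_A − K_B)/(3250 − 2690) = 18698.8/560 = 33.4 km.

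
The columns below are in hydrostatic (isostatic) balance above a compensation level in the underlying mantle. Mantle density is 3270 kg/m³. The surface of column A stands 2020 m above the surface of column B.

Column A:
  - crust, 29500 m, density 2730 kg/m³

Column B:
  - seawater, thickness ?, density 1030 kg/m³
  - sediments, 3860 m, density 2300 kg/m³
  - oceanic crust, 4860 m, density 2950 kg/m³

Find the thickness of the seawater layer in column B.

1800 m

Take the compensation level at the base of the deeper column (depth z_c below the surface of column A) and equate Σ ρ_i t_i down to z_c; mantle fills any gap and the z_c terms cancel.
Column A: 29500×2730 + (z_c − 29500)×3270
Column B: 2020×0 + x×1030 + 3860×2300 + 4860×2950 + (z_c − 2020 − 8720 − x)×3270
The z_c×3270 term appears on both sides and cancels. Collect the known terms of each column as K = Σ(ρt)_known − 3270 × (depth of known layers): K_A = 80535000 − 3270×29500 = −15930000; K_B = 23215000 − 3270×(2020 + 8720) = −11904800.
Balance: K_A = K_B − x×(3270 − 1030), so x = (K_B − K_A)/(3270 − 1030) = 4025200/2240 = 1800 m.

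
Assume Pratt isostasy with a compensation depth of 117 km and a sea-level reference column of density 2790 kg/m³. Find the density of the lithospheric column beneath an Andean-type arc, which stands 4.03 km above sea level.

Pratt balance: ρ_ref D = ρ (D + h).
ρ = ρ_ref D/(D + h) = 2790 × 117 km/(117 km + 4.03 km) = 2700 kg/m³.

2700 kg/m³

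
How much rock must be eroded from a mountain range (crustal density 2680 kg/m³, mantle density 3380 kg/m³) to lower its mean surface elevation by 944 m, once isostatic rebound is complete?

4560 m

Net drop Δ = e − u = e − e ρ_c/ρ_m = e (ρ_m − ρ_c)/ρ_m.
e = Δ ρ_m/(ρ_m − ρ_c) = 944 m × 3380/700 = 4560 m.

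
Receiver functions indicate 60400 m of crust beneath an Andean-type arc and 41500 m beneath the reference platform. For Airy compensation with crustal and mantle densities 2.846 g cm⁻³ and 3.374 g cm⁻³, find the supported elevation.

Excess crust Δ = 60400 m − 41500 m = 18900 m, split between elevation h and root r with h + r = Δ.
Airy balance ρ_c h = (ρ_m − ρ_c) r gives r = h ρ_c/(ρ_m − ρ_c), so h (1 + ρ_c/(ρ_m − ρ_c)) = Δ, i.e. h = Δ (ρ_m − ρ_c)/ρ_m.
h = 18900 m × 0.528/3.374 = 2960 m.

2960 m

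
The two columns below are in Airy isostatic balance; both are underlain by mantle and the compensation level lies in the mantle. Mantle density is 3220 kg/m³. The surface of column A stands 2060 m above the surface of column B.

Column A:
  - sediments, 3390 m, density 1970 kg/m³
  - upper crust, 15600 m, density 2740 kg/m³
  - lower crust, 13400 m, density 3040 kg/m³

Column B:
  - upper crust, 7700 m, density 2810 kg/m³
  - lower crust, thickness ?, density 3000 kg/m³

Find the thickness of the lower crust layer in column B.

Take the compensation level at the base of the deeper column (depth z_c below the surface of column A) and equate Σ ρ_i t_i down to z_c; mantle fills any gap and the z_c terms cancel.
Column A: 3390×1970 + 15600×2740 + 13400×3040 + (z_c − 32390)×3220
Column B: 2060×0 + 7700×2810 + x×3000 + (z_c − 2060 − 7700 − x)×3220
The z_c×3220 term appears on both sides and cancels. Collect the known terms of each column as K = Σ(ρt)_known − 3220 × (depth of known layers): K_A = 90158300 − 3220×32390 = −14137500; K_B = 21637000 − 3220×(2060 + 7700) = −9790200.
Balance: K_A = K_B − x×(3220 − 3000), so x = (K_B − K_A)/(3220 − 3000) = 4347300/220 = 19800 m.

19800 m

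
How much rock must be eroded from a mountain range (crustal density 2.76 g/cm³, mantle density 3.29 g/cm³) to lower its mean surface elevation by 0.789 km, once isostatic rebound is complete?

Net drop Δ = e − u = e − e ρ_c/ρ_m = e (ρ_m − ρ_c)/ρ_m.
e = Δ ρ_m/(ρ_m − ρ_c) = 0.789 km × 3.29/0.53 = 4.9 km.

4.9 km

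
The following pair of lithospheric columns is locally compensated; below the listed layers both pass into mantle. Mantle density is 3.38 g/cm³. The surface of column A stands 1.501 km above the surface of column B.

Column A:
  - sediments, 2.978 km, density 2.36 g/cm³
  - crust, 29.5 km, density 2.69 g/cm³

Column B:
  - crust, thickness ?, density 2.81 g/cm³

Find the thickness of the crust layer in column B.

32.1 km

Take the compensation level at the base of the deeper column (depth z_c below the surface of column A) and equate Σ ρ_i t_i down to z_c; mantle fills any gap and the z_c terms cancel.
Column A: 2.978×2.36 + 29.5×2.69 + (z_c − 32.478)×3.38
Column B: 1.501×0 + x×2.81 + (z_c − 1.501 − 0 − x)×3.38
The z_c×3.38 term appears on both sides and cancels. Collect the known terms of each column as K = Σ(ρt)_known − 3.38 × (depth of known layers): K_A = 86.38308 − 3.38×32.478 = −23.39256; K_B = 0 − 3.38×(1.501 + 0) = −5.07338.
Balance: K_A = K_B − x×(3.38 − 2.81), so x = (K_B − K_A)/(3.38 − 2.81) = 18.3192/0.57 = 32.1 km.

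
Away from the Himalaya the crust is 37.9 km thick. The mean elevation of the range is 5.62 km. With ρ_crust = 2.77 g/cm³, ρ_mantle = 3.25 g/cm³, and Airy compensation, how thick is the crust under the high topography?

76 km

Root depth r = h ρ_c / (ρ_m − ρ_c) = 5.62 km × 2.77 / 0.48 = 32.43 km.
Total thickness = T + h + r = 37.9 km + 5.62 km + 32.43 km = 76 km.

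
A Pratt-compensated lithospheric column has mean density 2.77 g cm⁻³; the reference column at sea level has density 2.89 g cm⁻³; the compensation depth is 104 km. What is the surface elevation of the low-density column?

4.51 km

ρ_ref D = ρ (D + h) → h = D (ρ_ref − ρ)/ρ.
h = 104 km × (2.89 − 2.77)/2.77 = 4.51 km.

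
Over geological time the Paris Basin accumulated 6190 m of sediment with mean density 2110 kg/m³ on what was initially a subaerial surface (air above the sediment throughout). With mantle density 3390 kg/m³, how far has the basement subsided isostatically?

3850 m

Subaerial load: s = t ρ_sed / ρ_m = 6190 m × 2110/3390 = 3850 m.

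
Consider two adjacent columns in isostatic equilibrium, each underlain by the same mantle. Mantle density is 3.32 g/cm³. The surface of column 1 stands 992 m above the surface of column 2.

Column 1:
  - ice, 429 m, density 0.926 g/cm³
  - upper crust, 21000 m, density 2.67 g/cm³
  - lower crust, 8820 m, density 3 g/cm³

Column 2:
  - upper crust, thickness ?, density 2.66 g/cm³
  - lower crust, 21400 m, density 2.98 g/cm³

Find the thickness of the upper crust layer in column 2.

10500 m

Take the compensation level at the base of the deeper column (depth z_c below the surface of column 1) and equate Σ ρ_i t_i down to z_c; mantle fills any gap and the z_c terms cancel.
Column 1: 429×0.926 + 21000×2.67 + 8820×3 + (z_c − 30249)×3.32
Column 2: 992×0 + x×2.66 + 21400×2.98 + (z_c − 992 − 21400 − x)×3.32
The z_c×3.32 term appears on both sides and cancels. Collect the known terms of each column as K = Σ(ρt)_known − 3.32 × (depth of known layers): K_1 = 82927.254 − 3.32×30249 = −17499.426; K_2 = 63772 − 3.32×(992 + 21400) = −10569.44.
Balance: K_1 = K_2 − x×(3.32 − 2.66), so x = (K_2 − K_1)/(3.32 − 2.66) = 6929.99/0.66 = 10500 m.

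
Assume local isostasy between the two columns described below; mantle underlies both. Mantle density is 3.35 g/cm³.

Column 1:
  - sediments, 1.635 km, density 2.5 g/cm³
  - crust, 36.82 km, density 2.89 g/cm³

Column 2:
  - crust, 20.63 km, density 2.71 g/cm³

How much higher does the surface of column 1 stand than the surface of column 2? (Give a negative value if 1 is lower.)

For any compensation level in the mantle, the mantle terms cancel and isostasy reduces to e = (Σt_1 − Σt_2) − (Σ(ρt)_1 − Σ(ρt)_2) / ρ_m.
Σt_1 = 38.455 km; Σt_2 = 20.63 km; Σ(ρt)_1 = 110.4973; Σ(ρt)_2 = 55.9073 (in km·g/cm³).
e = (38.455 − 20.63) − (110.4973 − 55.9073) / 3.35 = 1.53 km.

1.53 km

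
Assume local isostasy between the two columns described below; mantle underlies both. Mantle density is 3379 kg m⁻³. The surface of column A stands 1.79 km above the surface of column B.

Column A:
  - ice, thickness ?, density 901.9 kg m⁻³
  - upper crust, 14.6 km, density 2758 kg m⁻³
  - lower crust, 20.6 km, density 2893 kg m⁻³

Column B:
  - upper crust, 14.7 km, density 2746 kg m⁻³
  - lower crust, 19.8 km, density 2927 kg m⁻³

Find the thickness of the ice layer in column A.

Take the compensation level at the base of the deeper column (depth z_c below the surface of column A) and equate Σ ρ_i t_i down to z_c; mantle fills any gap and the z_c terms cancel.
Column A: x×901.9 + 14.6×2758 + 20.6×2893 + (z_c − 35.2 − x)×3379
Column B: 1.79×0 + 14.7×2746 + 19.8×2927 + (z_c − 1.79 − 34.5)×3379
The z_c×3379 term appears on both sides and cancels. Collect the known terms of each column as K = Σ(ρt)_known − 3379 × (depth of known layers): K_A = 99862.6 − 3379×35.2 = −19078.2; K_B = 98320.8 − 3379×(1.79 + 34.5) = −24303.11.
Balance: K_A − x×(3379 − 901.9) = K_B, so x = (K_A − K_B)/(3379 − 901.9) = 5224.91/2477.1 = 2.11 km.

2.11 km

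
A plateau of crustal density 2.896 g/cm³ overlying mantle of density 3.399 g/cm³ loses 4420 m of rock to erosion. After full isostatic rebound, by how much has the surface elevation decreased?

654 m

Rebound u = e ρ_c/ρ_m = 4420 m × 2.896/3.399 = 3766 m.
Net surface drop = e − u = 4420 m − 3766 m = e (ρ_m − ρ_c)/ρ_m = 654 m.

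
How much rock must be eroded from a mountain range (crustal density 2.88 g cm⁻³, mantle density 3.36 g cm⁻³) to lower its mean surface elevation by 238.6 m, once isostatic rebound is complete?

1670 m

Net drop Δ = e − u = e − e ρ_c/ρ_m = e (ρ_m − ρ_c)/ρ_m.
e = Δ ρ_m/(ρ_m − ρ_c) = 238.6 m × 3.36/0.48 = 1670 m.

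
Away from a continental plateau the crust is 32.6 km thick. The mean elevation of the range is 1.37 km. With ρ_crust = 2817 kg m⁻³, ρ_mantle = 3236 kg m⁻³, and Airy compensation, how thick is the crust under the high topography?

43.2 km

Root depth r = h ρ_c / (ρ_m − ρ_c) = 1.37 km × 2817 / 419 = 9.211 km.
Total thickness = T + h + r = 32.6 km + 1.37 km + 9.211 km = 43.2 km.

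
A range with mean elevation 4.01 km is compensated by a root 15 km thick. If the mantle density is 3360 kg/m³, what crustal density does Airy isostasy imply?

ρ_c h = (ρ_m − ρ_c) r → ρ_c (h + r) = ρ_m r → ρ_c = ρ_m r / (h + r).
ρ_c = 3360 × 15 km / (4.01 km + 15 km) = 2650 kg/m³.

2650 kg/m³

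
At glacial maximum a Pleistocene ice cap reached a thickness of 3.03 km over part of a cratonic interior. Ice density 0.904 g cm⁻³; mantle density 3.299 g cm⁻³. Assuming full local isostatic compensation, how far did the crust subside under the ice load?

By Archimedes' principle applied to the lithosphere: the ice load ρ_ice t is balanced by mantle displaced below, ρ_m s.
s = t ρ_ice / ρ_m = 3.03 km × 0.904/3.299 = 0.83 km.

0.83 km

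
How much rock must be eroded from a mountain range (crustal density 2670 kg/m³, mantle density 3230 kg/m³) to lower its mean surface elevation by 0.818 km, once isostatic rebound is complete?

4.72 km

Net drop Δ = e − u = e − e ρ_c/ρ_m = e (ρ_m − ρ_c)/ρ_m.
e = Δ ρ_m/(ρ_m − ρ_c) = 0.818 km × 3230/560 = 4.72 km.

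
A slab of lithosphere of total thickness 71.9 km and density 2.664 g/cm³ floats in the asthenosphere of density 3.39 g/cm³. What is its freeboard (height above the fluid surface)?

Floating equilibrium: submerged depth d = t ρ_obj/ρ_fluid = 71.9 km × 2.664/3.39 = 56.5 km.
Freeboard = t − d = 71.9 km − 56.5 km = 15.4 km.

15.4 km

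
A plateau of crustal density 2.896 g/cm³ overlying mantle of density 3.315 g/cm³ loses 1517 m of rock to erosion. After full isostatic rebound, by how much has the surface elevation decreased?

192 m

Rebound u = e ρ_c/ρ_m = 1517 m × 2.896/3.315 = 1325 m.
Net surface drop = e − u = 1517 m − 1325 m = e (ρ_m − ρ_c)/ρ_m = 192 m.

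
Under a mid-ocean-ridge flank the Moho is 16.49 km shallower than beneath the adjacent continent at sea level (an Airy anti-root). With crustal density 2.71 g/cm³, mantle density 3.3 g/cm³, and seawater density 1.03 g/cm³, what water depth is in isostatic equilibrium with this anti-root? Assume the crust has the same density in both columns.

Replacing a thickness d of crust by seawater at the top must be balanced by replacing crust with mantle at the base: d (ρ_c − ρ_w) = a (ρ_m − ρ_c).
d = a (ρ_m − ρ_c)/(ρ_c − ρ_w) = 16.49 km × 0.59/1.68 = 5.79 km.

5.79 km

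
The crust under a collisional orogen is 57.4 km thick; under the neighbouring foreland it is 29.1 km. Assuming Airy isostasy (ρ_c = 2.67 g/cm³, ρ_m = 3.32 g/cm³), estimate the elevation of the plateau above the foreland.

5.54 km

Excess crust Δ = 57.4 km − 29.1 km = 28.3 km, split between elevation h and root r with h + r = Δ.
Airy balance ρ_c h = (ρ_m − ρ_c) r gives r = h ρ_c/(ρ_m − ρ_c), so h (1 + ρ_c/(ρ_m − ρ_c)) = Δ, i.e. h = Δ (ρ_m − ρ_c)/ρ_m.
h = 28.3 km × 0.65/3.32 = 5.54 km.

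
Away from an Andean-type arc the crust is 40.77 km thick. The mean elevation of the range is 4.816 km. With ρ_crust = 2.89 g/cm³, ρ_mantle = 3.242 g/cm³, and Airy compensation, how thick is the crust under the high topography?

85.1 km

Root depth r = h ρ_c / (ρ_m − ρ_c) = 4.816 km × 2.89 / 0.352 = 39.54 km.
Total thickness = T + h + r = 40.77 km + 4.816 km + 39.54 km = 85.1 km.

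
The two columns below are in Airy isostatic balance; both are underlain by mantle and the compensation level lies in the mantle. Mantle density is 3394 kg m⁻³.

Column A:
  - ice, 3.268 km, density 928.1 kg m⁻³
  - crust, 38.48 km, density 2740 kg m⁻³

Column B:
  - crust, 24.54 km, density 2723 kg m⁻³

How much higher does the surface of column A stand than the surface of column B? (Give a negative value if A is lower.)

4.94 km

For any compensation level in the mantle, the mantle terms cancel and isostasy reduces to e = (Σt_A − Σt_B) − (Σ(ρt)_A − Σ(ρt)_B) / ρ_m.
Σt_A = 41.748 km; Σt_B = 24.54 km; Σ(ρt)_A = 108468.231; Σ(ρt)_B = 66822.42 (in km·kg m⁻³).
e = (41.748 − 24.54) − (108468.231 − 66822.42) / 3394 = 4.94 km.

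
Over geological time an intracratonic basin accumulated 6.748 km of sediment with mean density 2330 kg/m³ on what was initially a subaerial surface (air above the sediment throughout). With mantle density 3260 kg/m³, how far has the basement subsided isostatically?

4.82 km

Subaerial load: s = t ρ_sed / ρ_m = 6.748 km × 2330/3260 = 4.82 km.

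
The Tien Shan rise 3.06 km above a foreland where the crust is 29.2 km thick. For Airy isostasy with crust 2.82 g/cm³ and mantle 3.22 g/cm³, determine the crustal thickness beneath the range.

Root depth r = h ρ_c / (ρ_m − ρ_c) = 3.06 km × 2.82 / 0.4 = 21.57 km.
Total thickness = T + h + r = 29.2 km + 3.06 km + 21.57 km = 53.8 km.

53.8 km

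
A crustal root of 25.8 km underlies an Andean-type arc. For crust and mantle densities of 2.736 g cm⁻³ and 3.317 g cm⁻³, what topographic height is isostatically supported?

5.48 km

Equating mass per unit area of the two columns: ρ_c h = (ρ_m − ρ_c) r.
h = r (ρ_m − ρ_c) / ρ_c = 25.8 km × (3.317 − 2.736) / 2.736 = 5.48 km.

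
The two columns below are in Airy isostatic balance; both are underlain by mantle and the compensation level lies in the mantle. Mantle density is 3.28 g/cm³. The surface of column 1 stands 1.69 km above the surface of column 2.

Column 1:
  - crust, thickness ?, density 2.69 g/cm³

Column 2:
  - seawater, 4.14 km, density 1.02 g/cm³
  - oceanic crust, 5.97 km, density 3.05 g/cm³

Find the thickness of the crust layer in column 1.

27.6 km

Take the compensation level at the base of the deeper column (depth z_c below the surface of column 1) and equate Σ ρ_i t_i down to z_c; mantle fills any gap and the z_c terms cancel.
Column 1: x×2.69 + (z_c − 0 − x)×3.28
Column 2: 1.69×0 + 4.14×1.02 + 5.97×3.05 + (z_c − 1.69 − 10.11)×3.28
The z_c×3.28 term appears on both sides and cancels. Collect the known terms of each column as K = Σ(ρt)_known − 3.28 × (depth of known layers): K_1 = 0 − 3.28×0 = 0; K_2 = 22.4313 − 3.28×(1.69 + 10.11) = −16.2727.
Balance: K_1 − x×(3.28 − 2.69) = K_2, so x = (K_1 − K_2)/(3.28 − 2.69) = 16.2727/0.59 = 27.6 km.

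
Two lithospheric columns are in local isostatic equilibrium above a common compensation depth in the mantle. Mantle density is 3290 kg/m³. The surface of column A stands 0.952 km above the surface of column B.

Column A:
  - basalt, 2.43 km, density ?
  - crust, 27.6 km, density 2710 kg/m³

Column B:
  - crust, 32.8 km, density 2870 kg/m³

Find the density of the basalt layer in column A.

2920 kg/m³

Take the compensation level at the base of the deeper column (depth z_c below the surface of column A) and equate Σ ρ_i t_i down to z_c; mantle fills any gap and the z_c terms cancel.
Column A: 2.43×ρ + 27.6×2710 + (z_c − 30.03)×3290
Column B: 0.952×0 + 32.8×2870 + (z_c − 0.952 − 32.8)×3290
The z_c×3290 term appears on both sides and cancels. Collect the known terms of each column as K = Σ(ρt)_known − 3290 × (depth of known layers): K_A = 74796 − 3290×30.03 = −24002.7; K_B = 94136 − 3290×(0.952 + 32.8) = −16908.08.
Balance: K_A + 2.43×ρ = K_B, so ρ = (K_B − K_A)/2.43 = 7094.62/2.43 = 2920 kg/m³.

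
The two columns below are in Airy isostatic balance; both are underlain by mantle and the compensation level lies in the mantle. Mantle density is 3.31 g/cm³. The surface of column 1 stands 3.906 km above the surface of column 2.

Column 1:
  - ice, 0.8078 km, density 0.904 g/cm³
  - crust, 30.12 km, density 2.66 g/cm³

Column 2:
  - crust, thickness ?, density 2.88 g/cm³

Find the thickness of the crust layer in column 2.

Take the compensation level at the base of the deeper column (depth z_c below the surface of column 1) and equate Σ ρ_i t_i down to z_c; mantle fills any gap and the z_c terms cancel.
Column 1: 0.8078×0.904 + 30.12×2.66 + (z_c − 30.9278)×3.31
Column 2: 3.906×0 + x×2.88 + (z_c − 3.906 − 0 − x)×3.31
The z_c×3.31 term appears on both sides and cancels. Collect the known terms of each column as K = Σ(ρt)_known − 3.31 × (depth of known layers): K_1 = 80.8494512 − 3.31×30.9278 = −21.5215668; K_2 = 0 − 3.31×(3.906 + 0) = −12.92886.
Balance: K_1 = K_2 − x×(3.31 − 2.88), so x = (K_2 − K_1)/(3.31 − 2.88) = 8.59271/0.43 = 20 km.

20 km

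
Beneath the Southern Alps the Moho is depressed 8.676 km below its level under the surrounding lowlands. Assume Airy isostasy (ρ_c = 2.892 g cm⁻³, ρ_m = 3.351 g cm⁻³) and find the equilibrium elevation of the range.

For local isostatic compensation: ρ_c h = (ρ_m − ρ_c) r.
h = r (ρ_m − ρ_c) / ρ_c = 8.676 km × (3.351 − 2.892) / 2.892 = 1.38 km.

1.38 km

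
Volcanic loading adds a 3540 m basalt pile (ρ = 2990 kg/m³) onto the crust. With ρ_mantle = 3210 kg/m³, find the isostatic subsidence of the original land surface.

3300 m

Subaerial loading: s = t ρ_load / ρ_m.
s = 3540 m × 2990/3210 = 3300 m.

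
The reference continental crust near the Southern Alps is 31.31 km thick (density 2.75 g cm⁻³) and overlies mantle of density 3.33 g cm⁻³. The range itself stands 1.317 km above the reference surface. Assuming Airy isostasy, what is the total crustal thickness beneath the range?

38.9 km

Root depth r = h ρ_c / (ρ_m − ρ_c) = 1.317 km × 2.75 / 0.58 = 6.244 km.
Total thickness = T + h + r = 31.31 km + 1.317 km + 6.244 km = 38.9 km.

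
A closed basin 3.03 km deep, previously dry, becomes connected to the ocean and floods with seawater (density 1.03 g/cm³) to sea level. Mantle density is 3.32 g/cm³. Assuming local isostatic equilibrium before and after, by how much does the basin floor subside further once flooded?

After flooding the water column is d + s deep. Its weight must equal the weight of mantle displaced by the extra subsidence s: (d + s) ρ_w = s ρ_m.
s = d ρ_w / (ρ_m − ρ_w) = 3.03 km × 1.03/(3.32 − 1.03) = 1.36 km.

1.36 km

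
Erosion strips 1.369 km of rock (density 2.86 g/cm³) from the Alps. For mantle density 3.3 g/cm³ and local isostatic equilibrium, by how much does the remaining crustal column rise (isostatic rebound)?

1.19 km

Unloading: uplift u = e ρ_c/ρ_m = 1.369 km × 2.86/3.3 = 1.19 km.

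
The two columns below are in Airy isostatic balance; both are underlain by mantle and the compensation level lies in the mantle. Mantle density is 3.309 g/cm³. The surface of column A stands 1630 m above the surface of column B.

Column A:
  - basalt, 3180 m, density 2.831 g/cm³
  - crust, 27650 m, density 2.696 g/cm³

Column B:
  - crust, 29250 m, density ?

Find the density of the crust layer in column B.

Take the compensation level at the base of the deeper column (depth z_c below the surface of column A) and equate Σ ρ_i t_i down to z_c; mantle fills any gap and the z_c terms cancel.
Column A: 3180×2.831 + 27650×2.696 + (z_c − 30830)×3.309
Column B: 1630×0 + 29250×ρ + (z_c − 1630 − 29250)×3.309
The z_c×3.309 term appears on both sides and cancels. Collect the known terms of each column as K = Σ(ρt)_known − 3.309 × (depth of known layers): K_A = 83546.98 − 3.309×30830 = −18469.49; K_B = 0 − 3.309×(1630 + 29250) = −102181.92.
Balance: K_A = K_B + 29250×ρ, so ρ = (K_A − K_B)/29250 = 83712.4/29250 = 2.86 g/cm³.

2.86 g/cm³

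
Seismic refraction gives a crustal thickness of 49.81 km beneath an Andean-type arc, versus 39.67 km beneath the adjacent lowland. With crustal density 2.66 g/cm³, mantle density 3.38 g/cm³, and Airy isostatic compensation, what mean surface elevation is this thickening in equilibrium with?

Excess crust Δ = 49.81 km − 39.67 km = 10.14 km, split between elevation h and root r with h + r = Δ.
Airy balance ρ_c h = (ρ_m − ρ_c) r gives r = h ρ_c/(ρ_m − ρ_c), so h (1 + ρ_c/(ρ_m − ρ_c)) = Δ, i.e. h = Δ (ρ_m − ρ_c)/ρ_m.
h = 10.14 km × 0.72/3.38 = 2.16 km.

2.16 km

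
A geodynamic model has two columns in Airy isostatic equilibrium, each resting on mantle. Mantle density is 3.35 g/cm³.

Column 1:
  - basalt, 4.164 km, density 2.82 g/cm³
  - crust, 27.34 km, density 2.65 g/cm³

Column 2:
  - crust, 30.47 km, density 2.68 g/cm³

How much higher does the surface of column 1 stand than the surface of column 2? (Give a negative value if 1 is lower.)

0.278 km

For any compensation level in the mantle, the mantle terms cancel and isostasy reduces to e = (Σt_1 − Σt_2) − (Σ(ρt)_1 − Σ(ρt)_2) / ρ_m.
Σt_1 = 31.504 km; Σt_2 = 30.47 km; Σ(ρt)_1 = 84.19348; Σ(ρt)_2 = 81.6596 (in km·g/cm³).
e = (31.504 − 30.47) − (84.19348 − 81.6596) / 3.35 = 0.278 km.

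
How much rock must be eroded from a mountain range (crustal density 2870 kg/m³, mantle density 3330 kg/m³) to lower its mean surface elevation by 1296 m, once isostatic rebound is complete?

Net drop Δ = e − u = e − e ρ_c/ρ_m = e (ρ_m − ρ_c)/ρ_m.
e = Δ ρ_m/(ρ_m − ρ_c) = 1296 m × 3330/460 = 9380 m.

9380 m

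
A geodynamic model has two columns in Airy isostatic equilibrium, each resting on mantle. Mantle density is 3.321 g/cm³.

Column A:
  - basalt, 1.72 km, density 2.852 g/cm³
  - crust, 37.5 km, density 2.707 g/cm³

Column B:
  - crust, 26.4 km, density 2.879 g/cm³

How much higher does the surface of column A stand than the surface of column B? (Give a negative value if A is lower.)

3.66 km

For any compensation level in the mantle, the mantle terms cancel and isostasy reduces to e = (Σt_A − Σt_B) − (Σ(ρt)_A − Σ(ρt)_B) / ρ_m.
Σt_A = 39.22 km; Σt_B = 26.4 km; Σ(ρt)_A = 106.41794; Σ(ρt)_B = 76.0056 (in km·g/cm³).
e = (39.22 − 26.4) − (106.41794 − 76.0056) / 3.321 = 3.66 km.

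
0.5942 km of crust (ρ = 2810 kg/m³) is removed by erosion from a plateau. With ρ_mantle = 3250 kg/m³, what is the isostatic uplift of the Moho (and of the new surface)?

Unloading: uplift u = e ρ_c/ρ_m = 0.5942 km × 2810/3250 = 0.514 km.

0.514 km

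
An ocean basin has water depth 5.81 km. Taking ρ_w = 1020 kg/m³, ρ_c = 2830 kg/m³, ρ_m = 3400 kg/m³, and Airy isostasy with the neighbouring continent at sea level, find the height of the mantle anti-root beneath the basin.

For local isostatic compensation: replacing crust with seawater at the top is compensated by replacing crust with mantle at the base: d (ρ_c − ρ_w) = a (ρ_m − ρ_c).
a = d (ρ_c − ρ_w)/(ρ_m − ρ_c) = 5.81 km × 1810/570 = 18.4 km.

18.4 km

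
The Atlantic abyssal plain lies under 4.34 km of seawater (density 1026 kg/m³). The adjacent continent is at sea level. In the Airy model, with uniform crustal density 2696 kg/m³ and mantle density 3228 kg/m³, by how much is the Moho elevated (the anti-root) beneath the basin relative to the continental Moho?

13.6 km

Isostatic balance requires: replacing crust with seawater at the top is compensated by replacing crust with mantle at the base: d (ρ_c − ρ_w) = a (ρ_m − ρ_c).
a = d (ρ_c − ρ_w)/(ρ_m − ρ_c) = 4.34 km × 1670/532 = 13.6 km.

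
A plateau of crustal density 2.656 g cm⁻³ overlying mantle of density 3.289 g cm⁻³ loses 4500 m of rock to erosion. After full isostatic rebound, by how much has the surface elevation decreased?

866 m

Rebound u = e ρ_c/ρ_m = 4500 m × 2.656/3.289 = 3634 m.
Net surface drop = e − u = 4500 m − 3634 m = e (ρ_m − ρ_c)/ρ_m = 866 m.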